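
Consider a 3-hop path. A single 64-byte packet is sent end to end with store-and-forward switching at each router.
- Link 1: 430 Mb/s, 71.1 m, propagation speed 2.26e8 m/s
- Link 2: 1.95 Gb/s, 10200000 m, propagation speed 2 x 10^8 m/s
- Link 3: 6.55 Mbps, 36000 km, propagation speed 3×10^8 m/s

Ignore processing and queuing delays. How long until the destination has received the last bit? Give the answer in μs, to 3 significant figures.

171000 μs

L = 64 × 8 = 512 bits.
Transmission delays (L/R per hop): 1.1907, 0.262564, 78.1679 μs; sum = 79.6212 μs.
Propagation delays (d/s per hop): 0.314602, 51000, 120000 μs; sum = 171000 μs.
End-to-end = 171000 μs.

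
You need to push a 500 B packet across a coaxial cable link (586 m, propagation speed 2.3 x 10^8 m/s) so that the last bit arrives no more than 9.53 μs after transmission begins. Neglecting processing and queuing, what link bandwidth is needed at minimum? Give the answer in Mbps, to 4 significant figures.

L = 4000 bits.
Propagation delay = 586 / 2.3e+08 = 2.54783 μs.
Transmission budget = 9.53 − 2.54783 = 6.98217 μs.
R ≥ L / t_tx = 4000 bits / 6.98217e-06 s = 572.9 Mbps.

572.9 Mbps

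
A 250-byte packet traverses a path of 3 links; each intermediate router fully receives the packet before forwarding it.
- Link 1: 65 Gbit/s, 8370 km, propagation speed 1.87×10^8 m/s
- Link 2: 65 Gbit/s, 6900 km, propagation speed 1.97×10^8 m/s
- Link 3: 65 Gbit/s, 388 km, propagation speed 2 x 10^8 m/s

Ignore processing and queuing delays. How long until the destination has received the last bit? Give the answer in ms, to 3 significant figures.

L = 250 × 8 = 2000 bits.
Transmission delay per hop = L/R = 2000/65000000000 = 3.07692e-05 ms; 3 hops → 9.23077e-05 ms.
Propagation delays (d/s per hop): 44.7594, 35.0254, 1.94 ms; sum = 81.7247 ms.
End-to-end = 81.7 ms.

81.7 ms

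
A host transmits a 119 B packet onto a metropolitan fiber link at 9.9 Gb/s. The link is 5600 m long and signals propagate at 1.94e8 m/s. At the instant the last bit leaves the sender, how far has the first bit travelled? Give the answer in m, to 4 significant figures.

t_tx = L/R = 952/9900000000 = 9.61616e-08 s.
Distance = s × t_tx = 194000000 × 9.61616e-08 = 18.66 m.

18.66 m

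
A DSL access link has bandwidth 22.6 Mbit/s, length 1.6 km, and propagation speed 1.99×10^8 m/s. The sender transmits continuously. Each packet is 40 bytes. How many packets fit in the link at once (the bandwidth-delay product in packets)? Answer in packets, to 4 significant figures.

0.5678 packets

Propagation delay = 1600 / 199000000 = 8.0402e-06 s.
BDP = R × t_prop = 22600000 × 8.0402e-06 = 181.709 bits.
In packets of 320 bits: 0.5678 packets.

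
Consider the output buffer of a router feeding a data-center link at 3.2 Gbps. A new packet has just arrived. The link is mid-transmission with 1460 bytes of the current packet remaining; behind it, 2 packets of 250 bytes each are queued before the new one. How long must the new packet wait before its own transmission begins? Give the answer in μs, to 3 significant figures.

4.90 μs

Each queued packet: L/R = 2000/3200000000 = 0.625 μs.
2 queued → 1.25 μs.
Plus remaining 11680 bits of current packet: 3.65 μs.
Queuing delay = 4.90 μs.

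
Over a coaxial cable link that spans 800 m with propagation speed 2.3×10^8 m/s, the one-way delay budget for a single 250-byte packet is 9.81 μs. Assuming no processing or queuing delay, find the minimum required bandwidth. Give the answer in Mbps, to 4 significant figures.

315.9 Mbps

L = 2000 bits.
Propagation delay = 800 / 2.3e+08 = 3.47826 μs.
Transmission budget = 9.81 − 3.47826 = 6.33174 μs.
R ≥ L / t_tx = 2000 bits / 6.33174e-06 s = 315.9 Mbps.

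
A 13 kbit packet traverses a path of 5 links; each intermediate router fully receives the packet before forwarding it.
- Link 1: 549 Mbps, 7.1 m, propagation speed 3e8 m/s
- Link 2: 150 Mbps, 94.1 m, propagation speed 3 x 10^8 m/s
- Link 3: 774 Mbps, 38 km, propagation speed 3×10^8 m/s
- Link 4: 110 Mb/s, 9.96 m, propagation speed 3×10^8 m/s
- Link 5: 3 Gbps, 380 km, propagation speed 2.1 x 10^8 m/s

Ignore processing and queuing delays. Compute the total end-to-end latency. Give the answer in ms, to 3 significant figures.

2.19 ms

L = 13000 bits.
Transmission delays (L/R per hop): 0.0236794, 0.0866667, 0.0167959, 0.118182, 0.00433333 ms; sum = 0.249657 ms.
Propagation delays (d/s per hop): 2.36667e-05, 0.000313667, 0.126667, 3.32e-05, 1.80952 ms; sum = 1.93656 ms.
End-to-end = 2.19 ms.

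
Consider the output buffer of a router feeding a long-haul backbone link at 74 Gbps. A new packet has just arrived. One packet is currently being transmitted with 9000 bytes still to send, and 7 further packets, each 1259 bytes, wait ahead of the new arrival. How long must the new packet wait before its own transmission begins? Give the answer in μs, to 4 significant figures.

1.926 μs

Each queued packet: L/R = 10072/74000000000 = 0.136108 μs.
7 queued → 0.952757 μs.
Plus remaining 72000 bits of current packet: 0.972973 μs.
Queuing delay = 1.926 μs.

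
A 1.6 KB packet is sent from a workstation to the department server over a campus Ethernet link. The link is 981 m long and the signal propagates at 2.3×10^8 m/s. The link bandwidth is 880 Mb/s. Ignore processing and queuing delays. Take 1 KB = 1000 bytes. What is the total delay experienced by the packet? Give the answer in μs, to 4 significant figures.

L = 12800 bits.
Transmission delay = L/R = 12800 / 880000000 = 14.5455 μs.
Propagation delay = d/s = 981 m / 2.3e+08 m/s = 4.26522 μs.
Total = 18.81 μs.

18.81 μs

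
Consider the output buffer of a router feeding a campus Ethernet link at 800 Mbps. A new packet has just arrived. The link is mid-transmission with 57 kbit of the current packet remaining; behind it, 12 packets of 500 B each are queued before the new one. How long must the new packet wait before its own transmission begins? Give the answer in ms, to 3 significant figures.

Each queued packet: L/R = 4000/800000000 = 0.005 ms.
12 queued → 0.06 ms.
Plus remaining 57000 bits of current packet: 0.07125 ms.
Queuing delay = 0.131 ms.

0.131 ms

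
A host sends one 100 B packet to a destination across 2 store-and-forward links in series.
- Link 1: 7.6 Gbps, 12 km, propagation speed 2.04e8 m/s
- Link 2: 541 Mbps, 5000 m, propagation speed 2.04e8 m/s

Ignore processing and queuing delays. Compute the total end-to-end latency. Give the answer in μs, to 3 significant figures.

L = 100 × 8 = 800 bits.
Transmission delays (L/R per hop): 0.105263, 1.47874 μs; sum = 1.58401 μs.
Propagation delays (d/s per hop): 58.8235, 24.5098 μs; sum = 83.3333 μs.
End-to-end = 84.9 μs.

84.9 μs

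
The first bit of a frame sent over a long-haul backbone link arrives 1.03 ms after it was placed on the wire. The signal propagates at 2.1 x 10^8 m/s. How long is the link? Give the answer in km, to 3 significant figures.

216 km

d = s × t_prop = 210000000 × 0.00103 = 216 km.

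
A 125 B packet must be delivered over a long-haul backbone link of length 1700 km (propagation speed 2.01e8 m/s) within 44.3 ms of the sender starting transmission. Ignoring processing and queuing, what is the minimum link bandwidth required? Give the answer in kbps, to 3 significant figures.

27.9 kbps

L = 1000 bits.
Propagation delay = 1700000 / 2.01e+08 = 8.45771 ms.
Transmission budget = 44.3 − 8.45771 = 35.8423 ms.
R ≥ L / t_tx = 1000 bits / 0.0358423 s = 27.9 kbps.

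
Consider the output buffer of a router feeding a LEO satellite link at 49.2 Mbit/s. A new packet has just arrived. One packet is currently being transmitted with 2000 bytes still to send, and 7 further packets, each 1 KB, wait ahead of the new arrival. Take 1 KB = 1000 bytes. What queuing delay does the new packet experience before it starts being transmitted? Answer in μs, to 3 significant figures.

1460 μs

Each queued packet: L/R = 8000/49200000 = 162.602 μs.
7 queued → 1138.21 μs.
Plus remaining 16000 bits of current packet: 325.203 μs.
Queuing delay = 1460 μs.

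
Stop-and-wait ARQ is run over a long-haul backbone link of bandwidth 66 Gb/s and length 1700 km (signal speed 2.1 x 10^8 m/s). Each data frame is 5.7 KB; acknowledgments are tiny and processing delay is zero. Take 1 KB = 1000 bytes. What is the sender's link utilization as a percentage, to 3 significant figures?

t_tx = L/R = 45600/66000000000 = 6.90909e-07 s.
t_prop = 1700000/210000000 = 0.00809524 s; RTT = 0.0161905 s.
Cycle = t_tx + RTT = 0.0161912 s.
Utilization = t_tx / cycle = 6.90909e-07/0.0161912 = 0.00427 %.

0.00427 %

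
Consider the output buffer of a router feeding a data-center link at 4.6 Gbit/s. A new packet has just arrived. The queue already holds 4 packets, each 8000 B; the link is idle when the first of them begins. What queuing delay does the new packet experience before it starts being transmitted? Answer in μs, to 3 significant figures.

Each queued packet: L/R = 64000/4600000000 = 13.913 μs.
4 queued → 55.6522 μs.
Queuing delay = 55.7 μs.

55.7 μs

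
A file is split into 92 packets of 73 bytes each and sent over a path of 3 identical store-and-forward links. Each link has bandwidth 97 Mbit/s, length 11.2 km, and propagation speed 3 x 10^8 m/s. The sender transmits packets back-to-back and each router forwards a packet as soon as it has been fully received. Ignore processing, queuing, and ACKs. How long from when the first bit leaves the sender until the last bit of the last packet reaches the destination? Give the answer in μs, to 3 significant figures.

678 μs

Per-hop transmission t_tx = L/R = 584/97000000 = 6.02062 μs.
Per-hop propagation t_prop = 11200/300000000 = 37.3333 μs.
Pipeline fill: first packet needs 3·t_tx to clear all hops; remaining 91 packets each add one t_tx.
Total = (3+92-1)·t_tx + 3·t_prop = 94·6.02062 + 3·37.3333 = 678 μs.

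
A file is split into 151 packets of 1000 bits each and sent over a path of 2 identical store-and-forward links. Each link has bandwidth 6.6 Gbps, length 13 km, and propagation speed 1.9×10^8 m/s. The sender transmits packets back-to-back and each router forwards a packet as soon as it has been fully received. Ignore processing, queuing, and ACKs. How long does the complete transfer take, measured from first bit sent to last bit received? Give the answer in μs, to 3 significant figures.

Per-hop transmission t_tx = L/R = 1000/6600000000 = 0.151515 μs.
Per-hop propagation t_prop = 13000/190000000 = 68.4211 μs.
Pipeline fill: first packet needs 2·t_tx to clear all hops; remaining 150 packets each add one t_tx.
Total = (2+151-1)·t_tx + 2·t_prop = 152·0.151515 + 2·68.4211 = 160 μs.

160 μs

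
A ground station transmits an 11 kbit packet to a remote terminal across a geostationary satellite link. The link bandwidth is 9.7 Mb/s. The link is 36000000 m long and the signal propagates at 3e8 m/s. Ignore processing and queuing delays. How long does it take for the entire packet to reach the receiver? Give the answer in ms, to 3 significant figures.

121 ms

L = 11000 bits.
Transmission delay = L/R = 11000 / 9700000 = 1.13402 ms.
Propagation delay = d/s = 36000000 m / 300000000 m/s = 120 ms.
Total = 121 ms.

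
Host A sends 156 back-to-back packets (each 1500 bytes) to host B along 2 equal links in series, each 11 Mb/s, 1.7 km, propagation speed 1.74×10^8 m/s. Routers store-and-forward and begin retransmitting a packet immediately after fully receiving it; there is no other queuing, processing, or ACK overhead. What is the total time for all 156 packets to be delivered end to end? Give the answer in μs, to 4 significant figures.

Per-hop transmission t_tx = L/R = 12000/11000000 = 1090.91 μs.
Per-hop propagation t_prop = 1700/174000000 = 9.77011 μs.
Pipeline fill: first packet needs 2·t_tx to clear all hops; remaining 155 packets each add one t_tx.
Total = (2+156-1)·t_tx + 2·t_prop = 157·1090.91 + 2·9.77011 = 171300 μs.

171300 μs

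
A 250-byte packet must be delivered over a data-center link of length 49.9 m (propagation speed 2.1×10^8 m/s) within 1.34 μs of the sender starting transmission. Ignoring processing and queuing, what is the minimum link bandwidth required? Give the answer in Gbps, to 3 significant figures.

L = 2000 bits.
Propagation delay = 49.9 / 210000000 = 0.237619 μs.
Transmission budget = 1.34 − 0.237619 = 1.10238 μs.
R ≥ L / t_tx = 2000 bits / 1.10238e-06 s = 1.81 Gbps.

1.81 Gbps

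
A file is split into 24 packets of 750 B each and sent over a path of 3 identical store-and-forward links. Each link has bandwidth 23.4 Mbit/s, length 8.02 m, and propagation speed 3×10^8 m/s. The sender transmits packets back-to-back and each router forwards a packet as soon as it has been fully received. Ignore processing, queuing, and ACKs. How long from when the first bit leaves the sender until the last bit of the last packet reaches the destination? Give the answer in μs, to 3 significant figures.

Per-hop transmission t_tx = L/R = 6000/23400000 = 256.41 μs.
Per-hop propagation t_prop = 8.02/300000000 = 0.0267333 μs.
Pipeline fill: first packet needs 3·t_tx to clear all hops; remaining 23 packets each add one t_tx.
Total = (3+24-1)·t_tx + 3·t_prop = 26·256.41 + 3·0.0267333 = 6670 μs.

6670 μs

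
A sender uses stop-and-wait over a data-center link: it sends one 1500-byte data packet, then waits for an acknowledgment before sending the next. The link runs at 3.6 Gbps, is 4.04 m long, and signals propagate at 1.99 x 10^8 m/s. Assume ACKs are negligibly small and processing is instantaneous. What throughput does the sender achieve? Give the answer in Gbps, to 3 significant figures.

3.56 Gbps

t_tx = L/R = 12000/3600000000 = 3.33333e-06 s.
t_prop = 4.04/199000000 = 2.03015e-08 s; RTT = 4.0603e-08 s.
Cycle = t_tx + RTT = 3.37394e-06 s.
Throughput = L / cycle = 12000 / 3.37394e-06 = 3.56 Gbps.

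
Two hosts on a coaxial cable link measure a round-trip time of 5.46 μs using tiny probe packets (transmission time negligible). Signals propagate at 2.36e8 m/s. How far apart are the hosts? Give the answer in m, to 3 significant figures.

One-way propagation = RTT/2 = 2.73 μs.
d = s × t = 236000000 × 2.73e-06 = 644 m.

644 m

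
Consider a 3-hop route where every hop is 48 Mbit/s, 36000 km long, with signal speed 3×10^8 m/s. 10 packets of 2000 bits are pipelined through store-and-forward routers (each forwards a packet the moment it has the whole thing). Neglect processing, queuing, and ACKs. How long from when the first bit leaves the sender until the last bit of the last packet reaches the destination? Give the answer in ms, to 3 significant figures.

361 ms

Per-hop transmission t_tx = L/R = 2000/48000000 = 0.0416667 ms.
Per-hop propagation t_prop = 36000000/300000000 = 120 ms.
Pipeline fill: first packet needs 3·t_tx to clear all hops; remaining 9 packets each add one t_tx.
Total = (3+10-1)·t_tx + 3·t_prop = 12·0.0416667 + 3·120 = 361 ms.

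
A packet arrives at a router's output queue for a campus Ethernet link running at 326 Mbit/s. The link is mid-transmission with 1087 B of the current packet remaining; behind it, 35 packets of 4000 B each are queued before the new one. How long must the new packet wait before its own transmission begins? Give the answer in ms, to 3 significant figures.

Each queued packet: L/R = 32000/326000000 = 0.0981595 ms.
35 queued → 3.43558 ms.
Plus remaining 8696 bits of current packet: 0.0266748 ms.
Queuing delay = 3.46 ms.

3.46 ms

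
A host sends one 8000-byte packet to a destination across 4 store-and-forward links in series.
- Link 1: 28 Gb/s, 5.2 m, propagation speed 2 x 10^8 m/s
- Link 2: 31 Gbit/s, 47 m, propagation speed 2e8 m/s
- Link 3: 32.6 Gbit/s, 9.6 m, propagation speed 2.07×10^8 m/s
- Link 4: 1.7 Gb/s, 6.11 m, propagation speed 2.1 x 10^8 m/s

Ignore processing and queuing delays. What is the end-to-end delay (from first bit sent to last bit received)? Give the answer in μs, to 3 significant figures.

L = 8000 × 8 = 64000 bits.
Transmission delays (L/R per hop): 2.28571, 2.06452, 1.96319, 37.6471 μs; sum = 43.9605 μs.
Propagation delays (d/s per hop): 0.026, 0.235, 0.0463768, 0.0290952 μs; sum = 0.336472 μs.
End-to-end = 44.3 μs.

44.3 μs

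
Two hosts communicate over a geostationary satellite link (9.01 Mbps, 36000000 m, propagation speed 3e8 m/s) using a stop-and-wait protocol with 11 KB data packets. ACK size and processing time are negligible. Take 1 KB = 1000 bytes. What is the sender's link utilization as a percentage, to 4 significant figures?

3.910 %

t_tx = L/R = 88000/9010000 = 0.00976693 s.
t_prop = 36000000/300000000 = 0.12 s; RTT = 0.24 s.
Cycle = t_tx + RTT = 0.249767 s.
Utilization = t_tx / cycle = 0.00976693/0.249767 = 3.910 %.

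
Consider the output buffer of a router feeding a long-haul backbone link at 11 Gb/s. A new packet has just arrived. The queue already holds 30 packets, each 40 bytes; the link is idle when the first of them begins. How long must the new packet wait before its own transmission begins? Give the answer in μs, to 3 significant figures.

0.873 μs

Each queued packet: L/R = 320/11000000000 = 0.0290909 μs.
30 queued → 0.872727 μs.
Queuing delay = 0.873 μs.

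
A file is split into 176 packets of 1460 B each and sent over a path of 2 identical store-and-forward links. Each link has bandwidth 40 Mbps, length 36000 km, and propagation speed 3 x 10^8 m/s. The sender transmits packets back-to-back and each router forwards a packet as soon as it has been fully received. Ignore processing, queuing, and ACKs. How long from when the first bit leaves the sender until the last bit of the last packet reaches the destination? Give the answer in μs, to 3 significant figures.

292000 μs

Per-hop transmission t_tx = L/R = 11680/40000000 = 292 μs.
Per-hop propagation t_prop = 36000000/300000000 = 120000 μs.
Pipeline fill: first packet needs 2·t_tx to clear all hops; remaining 175 packets each add one t_tx.
Total = (2+176-1)·t_tx + 2·t_prop = 177·292 + 2·120000 = 292000 μs.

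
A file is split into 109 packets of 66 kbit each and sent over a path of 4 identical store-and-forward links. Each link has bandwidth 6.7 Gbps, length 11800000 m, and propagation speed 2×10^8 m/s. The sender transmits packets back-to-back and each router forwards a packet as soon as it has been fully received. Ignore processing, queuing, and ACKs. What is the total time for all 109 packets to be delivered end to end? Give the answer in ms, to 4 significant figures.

237.1 ms

Per-hop transmission t_tx = L/R = 66000/6700000000 = 0.00985075 ms.
Per-hop propagation t_prop = 11800000/200000000 = 59 ms.
Pipeline fill: first packet needs 4·t_tx to clear all hops; remaining 108 packets each add one t_tx.
Total = (4+109-1)·t_tx + 4·t_prop = 112·0.00985075 + 4·59 = 237.1 ms.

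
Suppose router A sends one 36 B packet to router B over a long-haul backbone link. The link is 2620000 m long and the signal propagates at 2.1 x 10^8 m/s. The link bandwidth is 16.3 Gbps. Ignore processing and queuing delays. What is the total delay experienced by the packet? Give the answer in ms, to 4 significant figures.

12.48 ms

L = 36 × 8 = 288 bits.
Transmission delay = L/R = 288 / 16300000000 = 1.76687e-05 ms.
Propagation delay = d/s = 2620000 m / 210000000 m/s = 12.4762 ms.
Total = 12.48 ms.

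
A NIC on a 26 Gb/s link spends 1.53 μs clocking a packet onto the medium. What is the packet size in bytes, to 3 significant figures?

4970 bytes

L = R × t_tx = 26000000000 b/s × 1.53e-06 s = 39780 bits.
In bytes: 39780 / 8 = 4970 bytes.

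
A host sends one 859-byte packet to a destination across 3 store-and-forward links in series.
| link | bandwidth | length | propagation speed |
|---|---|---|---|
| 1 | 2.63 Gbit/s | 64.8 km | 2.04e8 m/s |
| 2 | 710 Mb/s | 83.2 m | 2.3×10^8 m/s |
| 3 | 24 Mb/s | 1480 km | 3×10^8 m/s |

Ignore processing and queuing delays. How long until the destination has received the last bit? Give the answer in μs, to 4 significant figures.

L = 859 × 8 = 6872 bits.
Transmission delays (L/R per hop): 2.61293, 9.67887, 286.333 μs; sum = 298.625 μs.
Propagation delays (d/s per hop): 317.647, 0.361739, 4933.33 μs; sum = 5251.34 μs.
End-to-end = 5550 μs.

5550 μs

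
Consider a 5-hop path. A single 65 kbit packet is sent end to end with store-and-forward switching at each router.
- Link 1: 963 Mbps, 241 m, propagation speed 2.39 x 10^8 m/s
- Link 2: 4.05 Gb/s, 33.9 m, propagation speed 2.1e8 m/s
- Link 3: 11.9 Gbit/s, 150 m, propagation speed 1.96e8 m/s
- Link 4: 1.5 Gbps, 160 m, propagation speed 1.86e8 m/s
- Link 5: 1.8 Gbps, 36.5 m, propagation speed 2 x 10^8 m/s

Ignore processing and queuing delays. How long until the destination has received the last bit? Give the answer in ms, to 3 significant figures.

L = 65000 bits.
Transmission delays (L/R per hop): 0.0674974, 0.0160494, 0.00546218, 0.0433333, 0.0361111 ms; sum = 0.168453 ms.
Propagation delays (d/s per hop): 0.00100837, 0.000161429, 0.000765306, 0.000860215, 0.0001825 ms; sum = 0.00297782 ms.
End-to-end = 0.171 ms.

0.171 ms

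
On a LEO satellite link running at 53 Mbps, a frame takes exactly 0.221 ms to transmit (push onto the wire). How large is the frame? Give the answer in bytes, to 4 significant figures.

L = R × t_tx = 53000000 b/s × 0.000221 s = 11713 bits.
In bytes: 11713 / 8 = 1464 bytes.

1464 bytes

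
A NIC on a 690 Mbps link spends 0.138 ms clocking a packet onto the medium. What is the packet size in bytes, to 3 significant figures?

11900 bytes

L = R × t_tx = 690000000 b/s × 0.000138 s = 95220 bits.
In bytes: 95220 / 8 = 11900 bytes.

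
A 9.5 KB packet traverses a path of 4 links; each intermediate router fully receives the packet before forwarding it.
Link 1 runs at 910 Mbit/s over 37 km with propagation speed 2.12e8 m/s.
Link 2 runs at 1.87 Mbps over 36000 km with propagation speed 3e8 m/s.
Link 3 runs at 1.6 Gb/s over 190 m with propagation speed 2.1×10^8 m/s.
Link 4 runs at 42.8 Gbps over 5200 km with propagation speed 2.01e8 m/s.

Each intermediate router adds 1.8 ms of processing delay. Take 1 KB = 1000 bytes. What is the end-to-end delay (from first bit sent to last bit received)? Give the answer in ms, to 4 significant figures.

L = 76000 bits.
Transmission delays (L/R per hop): 0.0835165, 40.6417, 0.0475, 0.0017757 ms; sum = 40.7745 ms.
Propagation delays (d/s per hop): 0.174528, 120, 0.000904762, 25.8706 ms; sum = 146.046 ms.
Processing at 3 router(s): 3 × 1.8 ms = 5.4 ms.
End-to-end = 192.2 ms.

192.2 ms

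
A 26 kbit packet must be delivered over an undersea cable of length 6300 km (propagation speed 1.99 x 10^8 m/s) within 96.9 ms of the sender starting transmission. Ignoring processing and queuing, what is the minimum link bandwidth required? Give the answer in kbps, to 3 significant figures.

Propagation delay = 6300000 / 199000000 = 31.6583 ms.
Transmission budget = 96.9 − 31.6583 = 65.2417 ms.
R ≥ L / t_tx = 26000 bits / 0.0652417 s = 399 kbps.

399 kbps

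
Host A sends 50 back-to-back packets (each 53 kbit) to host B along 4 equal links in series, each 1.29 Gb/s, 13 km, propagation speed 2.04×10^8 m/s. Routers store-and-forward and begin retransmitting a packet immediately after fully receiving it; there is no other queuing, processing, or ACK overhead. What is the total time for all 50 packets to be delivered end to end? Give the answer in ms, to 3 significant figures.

Per-hop transmission t_tx = L/R = 53000/1290000000 = 0.0410853 ms.
Per-hop propagation t_prop = 13000/204000000 = 0.0637255 ms.
Pipeline fill: first packet needs 4·t_tx to clear all hops; remaining 49 packets each add one t_tx.
Total = (4+50-1)·t_tx + 4·t_prop = 53·0.0410853 + 4·0.0637255 = 2.43 ms.

2.43 ms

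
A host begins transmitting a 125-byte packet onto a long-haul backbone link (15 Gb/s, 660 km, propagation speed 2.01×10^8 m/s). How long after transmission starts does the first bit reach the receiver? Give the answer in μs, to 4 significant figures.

3284 μs

First bit experiences only propagation delay: d/s = 660000/2.01e+08 = 3284 μs.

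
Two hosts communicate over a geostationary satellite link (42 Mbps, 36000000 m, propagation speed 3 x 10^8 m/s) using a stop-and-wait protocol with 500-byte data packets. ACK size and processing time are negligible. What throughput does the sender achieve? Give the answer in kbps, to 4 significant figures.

16.66 kbps

t_tx = L/R = 4000/42000000 = 9.52381e-05 s.
t_prop = 36000000/300000000 = 0.12 s; RTT = 0.24 s.
Cycle = t_tx + RTT = 0.240095 s.
Throughput = L / cycle = 4000 / 0.240095 = 16.66 kbps.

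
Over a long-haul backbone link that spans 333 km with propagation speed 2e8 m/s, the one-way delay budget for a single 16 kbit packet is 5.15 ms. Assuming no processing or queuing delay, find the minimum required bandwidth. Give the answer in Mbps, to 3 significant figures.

4.59 Mbps

Propagation delay = 333000 / 200000000 = 1.665 ms.
Transmission budget = 5.15 − 1.665 = 3.485 ms.
R ≥ L / t_tx = 16000 bits / 0.003485 s = 4.59 Mbps.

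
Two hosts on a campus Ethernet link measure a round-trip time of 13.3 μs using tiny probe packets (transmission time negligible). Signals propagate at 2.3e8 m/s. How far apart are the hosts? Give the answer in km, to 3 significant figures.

One-way propagation = RTT/2 = 6.65 μs.
d = s × t = 2.3e+08 × 6.65e-06 = 1.53 km.

1.53 km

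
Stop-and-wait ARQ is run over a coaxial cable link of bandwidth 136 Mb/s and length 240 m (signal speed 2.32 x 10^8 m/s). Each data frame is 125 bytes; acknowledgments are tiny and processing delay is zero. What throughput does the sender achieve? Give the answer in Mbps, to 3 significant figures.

106 Mbps

t_tx = L/R = 1000/136000000 = 7.35294e-06 s.
t_prop = 240/2.32e+08 = 1.03448e-06 s; RTT = 2.06897e-06 s.
Cycle = t_tx + RTT = 9.42191e-06 s.
Throughput = L / cycle = 1000 / 9.42191e-06 = 106 Mbps.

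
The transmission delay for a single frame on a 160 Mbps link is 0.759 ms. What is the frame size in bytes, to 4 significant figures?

15180 bytes

L = R × t_tx = 160000000 b/s × 0.000759 s = 121440 bits.
In bytes: 121440 / 8 = 15180 bytes.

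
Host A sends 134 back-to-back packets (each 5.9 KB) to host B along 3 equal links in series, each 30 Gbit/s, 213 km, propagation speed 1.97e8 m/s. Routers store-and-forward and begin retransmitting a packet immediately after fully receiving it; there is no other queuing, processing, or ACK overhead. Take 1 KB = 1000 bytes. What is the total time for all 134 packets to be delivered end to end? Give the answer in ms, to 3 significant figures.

Per-hop transmission t_tx = L/R = 47200/30000000000 = 0.00157333 ms.
Per-hop propagation t_prop = 213000/197000000 = 1.08122 ms.
Pipeline fill: first packet needs 3·t_tx to clear all hops; remaining 133 packets each add one t_tx.
Total = (3+134-1)·t_tx + 3·t_prop = 136·0.00157333 + 3·1.08122 = 3.46 ms.

3.46 ms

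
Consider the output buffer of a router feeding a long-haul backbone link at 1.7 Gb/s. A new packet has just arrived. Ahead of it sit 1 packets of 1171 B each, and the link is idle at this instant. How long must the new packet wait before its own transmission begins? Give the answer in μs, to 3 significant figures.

Each queued packet: L/R = 9368/1700000000 = 5.51059 μs.
1 queued → 5.51059 μs.
Queuing delay = 5.51 μs.

5.51 μs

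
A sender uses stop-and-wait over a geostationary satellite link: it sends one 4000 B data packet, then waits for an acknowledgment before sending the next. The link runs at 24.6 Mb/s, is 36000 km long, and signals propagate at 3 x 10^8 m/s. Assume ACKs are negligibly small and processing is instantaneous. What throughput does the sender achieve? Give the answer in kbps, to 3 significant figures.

t_tx = L/R = 32000/24600000 = 0.00130081 s.
t_prop = 36000000/300000000 = 0.12 s; RTT = 0.24 s.
Cycle = t_tx + RTT = 0.241301 s.
Throughput = L / cycle = 32000 / 0.241301 = 133 kbps.

133 kbps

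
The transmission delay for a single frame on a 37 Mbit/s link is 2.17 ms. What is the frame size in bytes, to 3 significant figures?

L = R × t_tx = 37000000 b/s × 0.00217 s = 80290 bits.
In bytes: 80290 / 8 = 10000 bytes.

10000 bytes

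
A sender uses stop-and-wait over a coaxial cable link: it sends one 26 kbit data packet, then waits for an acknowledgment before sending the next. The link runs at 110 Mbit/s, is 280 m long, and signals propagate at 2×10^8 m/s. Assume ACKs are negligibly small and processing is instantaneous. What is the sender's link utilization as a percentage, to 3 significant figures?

98.8 %

t_tx = L/R = 26000/110000000 = 0.000236364 s.
t_prop = 280/200000000 = 1.4e-06 s; RTT = 2.8e-06 s.
Cycle = t_tx + RTT = 0.000239164 s.
Utilization = t_tx / cycle = 0.000236364/0.000239164 = 98.8 %.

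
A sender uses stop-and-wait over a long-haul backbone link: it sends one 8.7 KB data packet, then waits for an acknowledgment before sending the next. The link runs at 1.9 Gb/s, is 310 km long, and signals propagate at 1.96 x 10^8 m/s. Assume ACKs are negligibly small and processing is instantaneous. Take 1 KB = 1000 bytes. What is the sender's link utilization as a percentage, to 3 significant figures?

1.14 %

t_tx = L/R = 69600/1900000000 = 3.66316e-05 s.
t_prop = 310000/196000000 = 0.00158163 s; RTT = 0.00316327 s.
Cycle = t_tx + RTT = 0.0031999 s.
Utilization = t_tx / cycle = 3.66316e-05/0.0031999 = 1.14 %.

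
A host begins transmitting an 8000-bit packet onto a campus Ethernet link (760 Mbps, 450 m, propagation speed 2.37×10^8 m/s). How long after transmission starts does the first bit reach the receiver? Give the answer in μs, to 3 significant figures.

First bit experiences only propagation delay: d/s = 450/237000000 = 1.90 μs.

1.90 μs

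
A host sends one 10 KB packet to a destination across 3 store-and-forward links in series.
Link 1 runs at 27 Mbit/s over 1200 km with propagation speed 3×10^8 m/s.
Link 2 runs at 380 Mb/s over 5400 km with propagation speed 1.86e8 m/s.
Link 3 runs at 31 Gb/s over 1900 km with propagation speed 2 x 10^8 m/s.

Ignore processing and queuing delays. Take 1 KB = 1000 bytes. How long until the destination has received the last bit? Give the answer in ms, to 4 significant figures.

45.71 ms

L = 80000 bits.
Transmission delays (L/R per hop): 2.96296, 0.210526, 0.00258065 ms; sum = 3.17607 ms.
Propagation delays (d/s per hop): 4, 29.0323, 9.5 ms; sum = 42.5323 ms.
End-to-end = 45.71 ms.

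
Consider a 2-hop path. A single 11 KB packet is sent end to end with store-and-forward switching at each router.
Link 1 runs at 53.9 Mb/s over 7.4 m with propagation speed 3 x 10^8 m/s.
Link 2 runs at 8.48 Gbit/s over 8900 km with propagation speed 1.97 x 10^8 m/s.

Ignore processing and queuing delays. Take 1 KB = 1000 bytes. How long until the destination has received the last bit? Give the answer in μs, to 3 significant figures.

46800 μs

L = 88000 bits.
Transmission delays (L/R per hop): 1632.65, 10.3774 μs; sum = 1643.03 μs.
Propagation delays (d/s per hop): 0.0246667, 45177.7 μs; sum = 45177.7 μs.
End-to-end = 46800 μs.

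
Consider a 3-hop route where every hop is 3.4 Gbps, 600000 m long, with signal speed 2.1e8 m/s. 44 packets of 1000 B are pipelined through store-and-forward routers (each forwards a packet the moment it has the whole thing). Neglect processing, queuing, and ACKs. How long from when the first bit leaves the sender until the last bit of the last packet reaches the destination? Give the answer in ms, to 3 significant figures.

8.68 ms

Per-hop transmission t_tx = L/R = 8000/3400000000 = 0.00235294 ms.
Per-hop propagation t_prop = 600000/210000000 = 2.85714 ms.
Pipeline fill: first packet needs 3·t_tx to clear all hops; remaining 43 packets each add one t_tx.
Total = (3+44-1)·t_tx + 3·t_prop = 46·0.00235294 + 3·2.85714 = 8.68 ms.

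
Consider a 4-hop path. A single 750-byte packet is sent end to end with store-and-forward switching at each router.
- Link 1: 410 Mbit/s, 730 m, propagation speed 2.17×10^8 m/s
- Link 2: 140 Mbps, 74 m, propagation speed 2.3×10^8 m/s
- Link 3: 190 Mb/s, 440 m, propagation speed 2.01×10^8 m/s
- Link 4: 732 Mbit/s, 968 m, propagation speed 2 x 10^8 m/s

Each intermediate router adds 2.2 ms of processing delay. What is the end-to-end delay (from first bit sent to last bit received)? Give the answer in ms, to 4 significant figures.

6.708 ms

L = 750 × 8 = 6000 bits.
Transmission delays (L/R per hop): 0.0146341, 0.0428571, 0.0315789, 0.00819672 ms; sum = 0.097267 ms.
Propagation delays (d/s per hop): 0.00336406, 0.000321739, 0.00218905, 0.00484 ms; sum = 0.0107148 ms.
Processing at 3 router(s): 3 × 2.2 ms = 6.6 ms.
End-to-end = 6.708 ms.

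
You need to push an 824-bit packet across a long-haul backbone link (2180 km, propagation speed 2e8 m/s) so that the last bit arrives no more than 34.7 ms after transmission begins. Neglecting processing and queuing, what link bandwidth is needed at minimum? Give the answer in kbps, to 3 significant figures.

Propagation delay = 2180000 / 200000000 = 10.9 ms.
Transmission budget = 34.7 − 10.9 = 23.8 ms.
R ≥ L / t_tx = 824 bits / 0.0238 s = 34.6 kbps.

34.6 kbps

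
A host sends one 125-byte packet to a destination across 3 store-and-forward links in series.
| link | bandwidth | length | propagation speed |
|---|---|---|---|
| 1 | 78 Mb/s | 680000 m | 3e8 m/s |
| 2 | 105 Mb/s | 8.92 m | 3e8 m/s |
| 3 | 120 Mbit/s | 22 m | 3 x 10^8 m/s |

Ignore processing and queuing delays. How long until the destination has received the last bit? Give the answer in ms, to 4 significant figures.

L = 125 × 8 = 1000 bits.
Transmission delays (L/R per hop): 0.0128205, 0.00952381, 0.00833333 ms; sum = 0.0306777 ms.
Propagation delays (d/s per hop): 2.26667, 2.97333e-05, 7.33333e-05 ms; sum = 2.26677 ms.
End-to-end = 2.297 ms.

2.297 ms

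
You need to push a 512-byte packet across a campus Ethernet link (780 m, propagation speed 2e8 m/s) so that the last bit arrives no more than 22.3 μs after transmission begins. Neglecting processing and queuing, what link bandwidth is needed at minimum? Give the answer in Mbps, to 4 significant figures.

222.6 Mbps

L = 4096 bits.
Propagation delay = 780 / 200000000 = 3.9 μs.
Transmission budget = 22.3 − 3.9 = 18.4 μs.
R ≥ L / t_tx = 4096 bits / 1.84e-05 s = 222.6 Mbps.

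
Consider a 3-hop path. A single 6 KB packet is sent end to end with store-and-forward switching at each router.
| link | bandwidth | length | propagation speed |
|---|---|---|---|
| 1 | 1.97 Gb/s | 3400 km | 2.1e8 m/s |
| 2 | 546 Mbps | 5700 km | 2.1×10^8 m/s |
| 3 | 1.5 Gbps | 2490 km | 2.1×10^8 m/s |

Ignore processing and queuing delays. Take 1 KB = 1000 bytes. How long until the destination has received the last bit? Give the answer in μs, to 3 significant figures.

L = 48000 bits.
Transmission delays (L/R per hop): 24.3655, 87.9121, 32 μs; sum = 144.278 μs.
Propagation delays (d/s per hop): 16190.5, 27142.9, 11857.1 μs; sum = 55190.5 μs.
End-to-end = 55300 μs.

55300 μs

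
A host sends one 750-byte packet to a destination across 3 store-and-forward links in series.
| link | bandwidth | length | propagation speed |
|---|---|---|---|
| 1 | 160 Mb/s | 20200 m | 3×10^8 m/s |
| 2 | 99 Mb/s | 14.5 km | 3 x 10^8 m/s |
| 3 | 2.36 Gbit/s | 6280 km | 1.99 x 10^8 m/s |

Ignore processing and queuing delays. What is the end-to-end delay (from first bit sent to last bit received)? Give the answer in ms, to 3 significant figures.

31.8 ms

L = 750 × 8 = 6000 bits.
Transmission delays (L/R per hop): 0.0375, 0.0606061, 0.00254237 ms; sum = 0.100648 ms.
Propagation delays (d/s per hop): 0.0673333, 0.0483333, 31.5578 ms; sum = 31.6735 ms.
End-to-end = 31.8 ms.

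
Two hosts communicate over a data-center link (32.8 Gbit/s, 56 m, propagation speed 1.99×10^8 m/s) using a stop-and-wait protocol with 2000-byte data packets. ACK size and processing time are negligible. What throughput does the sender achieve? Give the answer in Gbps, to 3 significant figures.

15.2 Gbps

t_tx = L/R = 16000/3.28e+10 = 4.87805e-07 s.
t_prop = 56/199000000 = 2.81407e-07 s; RTT = 5.62814e-07 s.
Cycle = t_tx + RTT = 1.05062e-06 s.
Throughput = L / cycle = 16000 / 1.05062e-06 = 15.2 Gbps.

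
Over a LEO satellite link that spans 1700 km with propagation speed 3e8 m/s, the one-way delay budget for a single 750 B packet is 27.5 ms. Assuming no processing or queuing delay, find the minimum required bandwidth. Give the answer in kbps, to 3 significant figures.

L = 6000 bits.
Propagation delay = 1700000 / 300000000 = 5.66667 ms.
Transmission budget = 27.5 − 5.66667 = 21.8333 ms.
R ≥ L / t_tx = 6000 bits / 0.0218333 s = 275 kbps.

275 kbps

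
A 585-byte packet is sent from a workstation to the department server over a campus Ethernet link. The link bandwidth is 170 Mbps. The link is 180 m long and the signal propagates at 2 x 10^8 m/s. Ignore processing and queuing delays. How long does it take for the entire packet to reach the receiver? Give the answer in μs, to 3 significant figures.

28.4 μs

L = 585 × 8 = 4680 bits.
Transmission delay = L/R = 4680 / 170000000 = 27.5294 μs.
Propagation delay = d/s = 180 m / 200000000 m/s = 0.9 μs.
Total = 28.4 μs.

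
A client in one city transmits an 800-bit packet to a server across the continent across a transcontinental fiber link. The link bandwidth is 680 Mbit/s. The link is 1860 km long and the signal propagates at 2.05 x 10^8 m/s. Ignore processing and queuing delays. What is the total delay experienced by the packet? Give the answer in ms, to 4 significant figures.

Transmission delay = L/R = 800 / 680000000 = 0.00117647 ms.
Propagation delay = d/s = 1860000 m / 2.05e+08 m/s = 9.07317 ms.
Total = 9.074 ms.

9.074 ms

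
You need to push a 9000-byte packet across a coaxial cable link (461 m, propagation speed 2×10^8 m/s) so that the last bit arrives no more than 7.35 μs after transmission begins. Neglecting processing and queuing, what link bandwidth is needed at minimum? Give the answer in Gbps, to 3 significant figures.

L = 72000 bits.
Propagation delay = 461 / 200000000 = 2.305 μs.
Transmission budget = 7.35 − 2.305 = 5.045 μs.
R ≥ L / t_tx = 72000 bits / 5.045e-06 s = 14.3 Gbps.

14.3 Gbps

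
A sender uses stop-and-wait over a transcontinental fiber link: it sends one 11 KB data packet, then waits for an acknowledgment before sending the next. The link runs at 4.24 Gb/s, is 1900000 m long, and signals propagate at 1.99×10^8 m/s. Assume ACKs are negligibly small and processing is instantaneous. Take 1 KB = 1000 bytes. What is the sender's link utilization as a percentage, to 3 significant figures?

t_tx = L/R = 88000/4240000000 = 2.07547e-05 s.
t_prop = 1900000/199000000 = 0.00954774 s; RTT = 0.0190955 s.
Cycle = t_tx + RTT = 0.0191162 s.
Utilization = t_tx / cycle = 2.07547e-05/0.0191162 = 0.109 %.

0.109 %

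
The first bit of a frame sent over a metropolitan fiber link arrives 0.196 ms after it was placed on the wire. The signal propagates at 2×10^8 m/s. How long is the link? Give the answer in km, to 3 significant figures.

d = s × t_prop = 200000000 × 0.000196 = 39.2 km.

39.2 km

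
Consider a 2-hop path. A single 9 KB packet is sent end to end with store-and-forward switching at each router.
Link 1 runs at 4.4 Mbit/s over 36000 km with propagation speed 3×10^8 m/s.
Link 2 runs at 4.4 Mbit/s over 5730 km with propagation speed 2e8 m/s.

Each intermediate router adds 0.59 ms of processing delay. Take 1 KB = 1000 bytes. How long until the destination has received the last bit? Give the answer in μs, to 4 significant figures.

182000 μs

L = 72000 bits.
Transmission delay per hop = L/R = 72000/4400000 = 16363.6 μs; 2 hops → 32727.3 μs.
Propagation delays (d/s per hop): 120000, 28650 μs; sum = 148650 μs.
Processing at 1 router(s): 1 × 0.59 ms = 590 μs.
End-to-end = 182000 μs.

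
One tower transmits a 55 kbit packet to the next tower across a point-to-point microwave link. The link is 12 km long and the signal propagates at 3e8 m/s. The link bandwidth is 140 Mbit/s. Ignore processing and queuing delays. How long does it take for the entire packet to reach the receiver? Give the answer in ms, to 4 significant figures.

0.4329 ms

L = 55000 bits.
Transmission delay = L/R = 55000 / 140000000 = 0.392857 ms.
Propagation delay = d/s = 12000 m / 300000000 m/s = 0.04 ms.
Total = 0.4329 ms.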